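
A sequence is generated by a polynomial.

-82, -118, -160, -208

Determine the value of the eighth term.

Δ: -36, -42, -48
Δ²: -6, -6
The second differences are constant (-6).
-48 − 6 = -54;  -208 − 54 = -262
-54 − 6 = -60;  -262 − 60 = -322
-60 − 6 = -66;  -322 − 66 = -388
-66 − 6 = -72;  -388 − 72 = -460

-460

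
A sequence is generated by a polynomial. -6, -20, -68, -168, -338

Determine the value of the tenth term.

First differences: -14, -48, -100, -170
Second differences: -34, -52, -70
Third differences: -18, -18
Third differences constant at -18.
-70 − 18 = -88;  -170 − 88 = -258;  -338 − 258 = -596
-88 − 18 = -106;  -258 − 106 = -364;  -596 − 364 = -960
-106 − 18 = -124;  -364 − 124 = -488;  -960 − 488 = -1448
-124 − 18 = -142;  -488 − 142 = -630;  -1448 − 630 = -2078
-142 − 18 = -160;  -630 − 160 = -790;  -2078 − 790 = -2868

-2868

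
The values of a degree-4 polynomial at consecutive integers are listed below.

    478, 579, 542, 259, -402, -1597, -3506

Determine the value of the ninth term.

First differences: 101, -37, -283, -661, -1195, -1909
Second differences: -138, -246, -378, -534, -714
Third differences: -108, -132, -156, -180
Fourth differences: -24, -24, -24
The fourth differences are constant (-24).
-180 − 24 = -204;  -714 − 204 = -918;  -1909 − 918 = -2827;  -3506 − 2827 = -6333
-204 − 24 = -228;  -918 − 228 = -1146;  -2827 − 1146 = -3973;  -6333 − 3973 = -10306

-10306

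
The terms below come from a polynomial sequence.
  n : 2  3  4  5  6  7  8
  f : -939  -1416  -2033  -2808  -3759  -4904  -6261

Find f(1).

Δ: -477, -617, -775, -951, -1145, -1357
Δ²: -140, -158, -176, -194, -212
Δ³: -18, -18, -18, -18
The third differences are constant at -18.
Work back: -140 + 18 = -122;  -477 + 122 = -355;  -939 + 355 = -584

-584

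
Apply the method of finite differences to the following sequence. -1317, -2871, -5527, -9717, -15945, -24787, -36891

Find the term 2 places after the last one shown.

-73837

-1554, -2656, -4190, -6228, -8842, -12104
-1102, -1534, -2038, -2614, -3262
-432, -504, -576, -648
-72, -72, -72
Fourth differences constant at -72.
-648 − 72 = -720;  -3262 − 720 = -3982;  -12104 − 3982 = -16086;  -36891 − 16086 = -52977
-720 − 72 = -792;  -3982 − 792 = -4774;  -16086 − 4774 = -20860;  -52977 − 20860 = -73837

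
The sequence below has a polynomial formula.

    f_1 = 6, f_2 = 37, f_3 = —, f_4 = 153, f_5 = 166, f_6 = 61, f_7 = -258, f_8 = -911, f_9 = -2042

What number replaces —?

94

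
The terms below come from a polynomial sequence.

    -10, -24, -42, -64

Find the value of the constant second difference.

First differences: -14, -18, -22
Second differences: -4, -4

-4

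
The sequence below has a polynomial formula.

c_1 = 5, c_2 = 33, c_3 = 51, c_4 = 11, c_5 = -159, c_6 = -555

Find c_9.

28, 18, -40, -170, -396
-10, -58, -130, -226
-48, -72, -96
-24, -24
The fourth differences are constant (-24).
-96 − 24 = -120;  -226 − 120 = -346;  -396 − 346 = -742;  -555 − 742 = -1297
-120 − 24 = -144;  -346 − 144 = -490;  -742 − 490 = -1232;  -1297 − 1232 = -2529
-144 − 24 = -168;  -490 − 168 = -658;  -1232 − 658 = -1890;  -2529 − 1890 = -4419

-4419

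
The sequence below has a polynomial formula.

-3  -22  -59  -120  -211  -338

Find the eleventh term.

First differences: -19  -37  -61  -91  -127
Second differences: -18  -24  -30  -36
Third differences: -6  -6  -6
The third differences are constant (-6).
-36 − 6 = -42;  -127 − 42 = -169;  -338 − 169 = -507
-42 − 6 = -48;  -169 − 48 = -217;  -507 − 217 = -724
-48 − 6 = -54;  -217 − 54 = -271;  -724 − 271 = -995
-54 − 6 = -60;  -271 − 60 = -331;  -995 − 331 = -1326
-60 − 6 = -66;  -331 − 66 = -397;  -1326 − 397 = -1723

-1723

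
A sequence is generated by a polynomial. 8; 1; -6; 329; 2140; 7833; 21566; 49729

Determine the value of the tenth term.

188945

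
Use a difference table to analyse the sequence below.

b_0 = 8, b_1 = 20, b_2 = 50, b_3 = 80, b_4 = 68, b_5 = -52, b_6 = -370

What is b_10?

-6262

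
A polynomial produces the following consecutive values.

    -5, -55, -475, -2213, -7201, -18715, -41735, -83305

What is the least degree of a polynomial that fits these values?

5

Δ: -50, -420, -1738, -4988, -11514, -23020, -41570
Δ²: -370, -1318, -3250, -6526, -11506, -18550
Δ³: -948, -1932, -3276, -4980, -7044
Δ⁴: -984, -1344, -1704, -2064
Δ⁵: -360, -360, -360
The fifth differences are constant, so the polynomial has degree 5.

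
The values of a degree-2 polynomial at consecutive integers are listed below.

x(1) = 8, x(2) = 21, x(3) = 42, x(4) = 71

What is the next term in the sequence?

108

13, 21, 29
8, 8
Second differences constant at 8.
29 + 8 = 37;  71 + 37 = 108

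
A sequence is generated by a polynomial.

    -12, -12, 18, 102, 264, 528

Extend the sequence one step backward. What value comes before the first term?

-6

D1: 0  30  84  162  264
D2: 30  54  78  102
D3: 24  24  24
The third differences are constant at 24.
Work back: 30 − 24 = 6;  0 − 6 = -6;  -12 + 6 = -6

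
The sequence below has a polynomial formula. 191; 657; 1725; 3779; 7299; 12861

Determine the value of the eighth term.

32895

First differences: 466 , 1068 , 2054 , 3520 , 5562
Second differences: 602 , 986 , 1466 , 2042
Third differences: 384 , 480 , 576
Fourth differences: 96 , 96
Constant fourth difference = 96, so extend:
576 + 96 = 672;  2042 + 672 = 2714;  5562 + 2714 = 8276;  12861 + 8276 = 21137
672 + 96 = 768;  2714 + 768 = 3482;  8276 + 3482 = 11758;  21137 + 11758 = 32895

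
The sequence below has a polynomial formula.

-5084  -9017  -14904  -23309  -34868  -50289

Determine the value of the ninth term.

-127884

First differences: -3933, -5887, -8405, -11559, -15421
Second differences: -1954, -2518, -3154, -3862
Third differences: -564, -636, -708
Fourth differences: -72, -72
Constant fourth difference = -72, so extend:
-708 − 72 = -780;  -3862 − 780 = -4642;  -15421 − 4642 = -20063;  -50289 − 20063 = -70352
-780 − 72 = -852;  -4642 − 852 = -5494;  -20063 − 5494 = -25557;  -70352 − 25557 = -95909
-852 − 72 = -924;  -5494 − 924 = -6418;  -25557 − 6418 = -31975;  -95909 − 31975 = -127884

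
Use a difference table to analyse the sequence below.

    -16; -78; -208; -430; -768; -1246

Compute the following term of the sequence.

-1888

First differences: -62, -130, -222, -338, -478
Second differences: -68, -92, -116, -140
Third differences: -24, -24, -24
The third differences are constant (-24).
-140 − 24 = -164;  -478 − 164 = -642;  -1246 − 642 = -1888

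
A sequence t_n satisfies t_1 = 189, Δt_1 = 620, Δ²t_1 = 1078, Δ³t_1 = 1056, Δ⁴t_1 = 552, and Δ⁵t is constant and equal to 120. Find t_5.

13913

Build the table forward from the leading diagonal:
Fifth differences: 120, 120, 120, 120, 120
Fourth differences: 552, 672, 792, 912, 1032
Third differences: 1056, 1608, 2280, 3072, 3984
Second differences: 1078, 2134, 3742, 6022, 9094
First differences: 620, 1698, 3832, 7574, 13596
t: 189, 809, 2507, 6339, 13913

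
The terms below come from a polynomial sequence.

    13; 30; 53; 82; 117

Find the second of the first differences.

23

First differences: 17, 23, 29, 35
Second differences: 6, 6, 6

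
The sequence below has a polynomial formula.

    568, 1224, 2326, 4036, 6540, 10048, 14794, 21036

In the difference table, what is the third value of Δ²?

794

D1: 656, 1102, 1710, 2504, 3508, 4746, 6242
D2: 446, 608, 794, 1004, 1238, 1496
D3: 162, 186, 210, 234, 258
D4: 24, 24, 24, 24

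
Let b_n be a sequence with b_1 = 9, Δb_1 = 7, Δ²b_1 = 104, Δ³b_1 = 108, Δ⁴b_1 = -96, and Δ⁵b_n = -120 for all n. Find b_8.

Build the table forward from the leading diagonal:
Fifth differences: -120  -120  -120  -120  -120  -120  -120  -120
Fourth differences: -96  -216  -336  -456  -576  -696  -816  -936
Third differences: 108  12  -204  -540  -996  -1572  -2268  -3084
Second differences: 104  212  224  20  -520  -1516  -3088  -5356
First differences: 7  111  323  547  567  47  -1469  -4557
b: 9  16  127  450  997  1564  1611  142

142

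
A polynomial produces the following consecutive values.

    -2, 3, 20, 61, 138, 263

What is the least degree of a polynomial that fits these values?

3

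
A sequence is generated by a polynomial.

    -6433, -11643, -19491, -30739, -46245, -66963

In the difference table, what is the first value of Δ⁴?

Δ: -5210, -7848, -11248, -15506, -20718
Δ²: -2638, -3400, -4258, -5212
Δ³: -762, -858, -954
Δ⁴: -96, -96

-96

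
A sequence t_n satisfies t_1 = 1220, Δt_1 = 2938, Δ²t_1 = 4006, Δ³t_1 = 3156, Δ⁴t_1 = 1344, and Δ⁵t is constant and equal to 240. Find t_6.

94490

Build the table forward from the leading diagonal:
Fifth differences: 240, 240, 240, 240, 240, 240
Fourth differences: 1344, 1584, 1824, 2064, 2304, 2544
Third differences: 3156, 4500, 6084, 7908, 9972, 12276
Second differences: 4006, 7162, 11662, 17746, 25654, 35626
First differences: 2938, 6944, 14106, 25768, 43514, 69168
t: 1220, 4158, 11102, 25208, 50976, 94490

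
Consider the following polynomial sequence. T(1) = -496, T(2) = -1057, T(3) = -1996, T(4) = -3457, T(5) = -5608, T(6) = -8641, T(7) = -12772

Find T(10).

-34273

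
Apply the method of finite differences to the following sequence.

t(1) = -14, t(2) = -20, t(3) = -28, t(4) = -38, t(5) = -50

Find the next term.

-64

-6, -8, -10, -12
-2, -2, -2
Constant second difference = -2, so extend:
-12 − 2 = -14;  -50 − 14 = -64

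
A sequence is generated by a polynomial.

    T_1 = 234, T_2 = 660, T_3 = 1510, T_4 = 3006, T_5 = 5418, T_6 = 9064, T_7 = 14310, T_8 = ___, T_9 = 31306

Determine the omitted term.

Using the first 7 terms:
Δ: 426, 850, 1496, 2412, 3646, 5246
Δ²: 424, 646, 916, 1234, 1600
Δ³: 222, 270, 318, 366
Δ⁴: 48, 48, 48
Constant fourth difference = 48.
Extend forward: 366 + 48 = 414;  1600 + 414 = 2014;  5246 + 2014 = 7260;  14310 + 7260 = 21570

21570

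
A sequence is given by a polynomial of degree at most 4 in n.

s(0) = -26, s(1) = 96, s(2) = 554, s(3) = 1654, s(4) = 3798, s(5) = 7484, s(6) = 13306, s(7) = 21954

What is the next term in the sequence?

34214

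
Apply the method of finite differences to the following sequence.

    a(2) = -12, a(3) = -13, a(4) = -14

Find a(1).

-11

D1: -1  -1
The first differences are constant at -1.
Work back: -12 + 1 = -11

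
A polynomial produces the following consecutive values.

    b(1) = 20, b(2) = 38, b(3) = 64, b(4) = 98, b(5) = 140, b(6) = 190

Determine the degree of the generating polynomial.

2

Δ: 18, 26, 34, 42, 50
Δ²: 8, 8, 8, 8
The second differences are constant, so the polynomial has degree 2.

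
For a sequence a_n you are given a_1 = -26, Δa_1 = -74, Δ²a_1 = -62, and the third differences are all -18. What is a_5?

-766

Build the table forward from the leading diagonal:
D3: -18, -18, -18, -18, -18
D2: -62, -80, -98, -116, -134
D1: -74, -136, -216, -314, -430
a: -26, -100, -236, -452, -766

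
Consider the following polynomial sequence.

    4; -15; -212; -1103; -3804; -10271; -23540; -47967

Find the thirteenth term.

-612572

First differences: -19  -197  -891  -2701  -6467  -13269  -24427
Second differences: -178  -694  -1810  -3766  -6802  -11158
Third differences: -516  -1116  -1956  -3036  -4356
Fourth differences: -600  -840  -1080  -1320
Fifth differences: -240  -240  -240
Constant fifth difference = -240, so extend:
-1320 − 240 = -1560;  -4356 − 1560 = -5916;  -11158 − 5916 = -17074;  -24427 − 17074 = -41501;  -47967 − 41501 = -89468
-1560 − 240 = -1800;  -5916 − 1800 = -7716;  -17074 − 7716 = -24790;  -41501 − 24790 = -66291;  -89468 − 66291 = -155759
-1800 − 240 = -2040;  -7716 − 2040 = -9756;  -24790 − 9756 = -34546;  -66291 − 34546 = -100837;  -155759 − 100837 = -256596
-2040 − 240 = -2280;  -9756 − 2280 = -12036;  -34546 − 12036 = -46582;  -100837 − 46582 = -147419;  -256596 − 147419 = -404015
-2280 − 240 = -2520;  -12036 − 2520 = -14556;  -46582 − 14556 = -61138;  -147419 − 61138 = -208557;  -404015 − 208557 = -612572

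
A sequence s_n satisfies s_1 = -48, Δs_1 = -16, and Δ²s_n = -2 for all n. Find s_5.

-124

Build the table forward from the leading diagonal:
Second differences: -2, -2, -2, -2, -2
First differences: -16, -18, -20, -22, -24
s: -48, -64, -82, -102, -124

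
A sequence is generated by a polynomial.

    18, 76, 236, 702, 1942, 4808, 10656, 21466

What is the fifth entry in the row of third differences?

Δ: 58, 160, 466, 1240, 2866, 5848, 10810
Δ²: 102, 306, 774, 1626, 2982, 4962
Δ³: 204, 468, 852, 1356, 1980
Δ⁴: 264, 384, 504, 624
Δ⁵: 120, 120, 120

1980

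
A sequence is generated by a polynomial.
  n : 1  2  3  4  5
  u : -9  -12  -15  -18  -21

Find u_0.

-6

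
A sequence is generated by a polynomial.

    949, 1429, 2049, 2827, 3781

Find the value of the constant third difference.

First differences: 480, 620, 778, 954
Second differences: 140, 158, 176
Third differences: 18, 18

18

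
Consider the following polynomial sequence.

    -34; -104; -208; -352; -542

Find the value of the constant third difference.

First differences: -70, -104, -144, -190
Second differences: -34, -40, -46
Third differences: -6, -6

-6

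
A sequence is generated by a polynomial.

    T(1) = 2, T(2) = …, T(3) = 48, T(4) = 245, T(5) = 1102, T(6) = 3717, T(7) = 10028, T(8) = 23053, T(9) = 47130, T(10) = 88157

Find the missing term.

Using the last 8 terms:
First differences: 197, 857, 2615, 6311, 13025, 24077, 41027
Second differences: 660, 1758, 3696, 6714, 11052, 16950
Third differences: 1098, 1938, 3018, 4338, 5898
Fourth differences: 840, 1080, 1320, 1560
Fifth differences: 240, 240, 240
Constant fifth difference = 240.
Extend backward: 840 − 240 = 600;  1098 − 600 = 498;  660 − 498 = 162;  197 − 162 = 35;  48 − 35 = 13

13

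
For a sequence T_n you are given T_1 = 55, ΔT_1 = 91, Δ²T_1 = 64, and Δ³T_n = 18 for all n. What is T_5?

875

Build the table forward from the leading diagonal:
Δ³: 18, 18, 18, 18, 18
Δ²: 64, 82, 100, 118, 136
Δ: 91, 155, 237, 337, 455
T: 55, 146, 301, 538, 875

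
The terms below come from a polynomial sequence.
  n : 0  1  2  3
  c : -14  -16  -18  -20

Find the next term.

-22

First differences: -2 , -2 , -2
The first differences are constant (-2).
-20 − 2 = -22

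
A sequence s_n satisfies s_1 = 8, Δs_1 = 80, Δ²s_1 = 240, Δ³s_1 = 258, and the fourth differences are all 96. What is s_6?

5868

Build the table forward from the leading diagonal:
Fourth differences: 96  96  96  96  96  96
Third differences: 258  354  450  546  642  738
Second differences: 240  498  852  1302  1848  2490
First differences: 80  320  818  1670  2972  4820
s: 8  88  408  1226  2896  5868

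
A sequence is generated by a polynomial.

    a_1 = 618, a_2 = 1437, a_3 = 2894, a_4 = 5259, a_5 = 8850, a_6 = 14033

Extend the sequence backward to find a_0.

D1: 819  1457  2365  3591  5183
D2: 638  908  1226  1592
D3: 270  318  366
D4: 48  48
The fourth differences are constant at 48.
Work back: 270 − 48 = 222;  638 − 222 = 416;  819 − 416 = 403;  618 − 403 = 215

215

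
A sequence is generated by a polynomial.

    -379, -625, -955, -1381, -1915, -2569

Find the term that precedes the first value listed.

D1: -246, -330, -426, -534, -654
D2: -84, -96, -108, -120
D3: -12, -12, -12
The third differences are constant at -12.
Work back: -84 + 12 = -72;  -246 + 72 = -174;  -379 + 174 = -205

-205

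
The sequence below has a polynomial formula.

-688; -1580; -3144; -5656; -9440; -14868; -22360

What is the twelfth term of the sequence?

Δ: -892, -1564, -2512, -3784, -5428, -7492
Δ²: -672, -948, -1272, -1644, -2064
Δ³: -276, -324, -372, -420
Δ⁴: -48, -48, -48
Fourth differences constant at -48.
-420 − 48 = -468;  -2064 − 468 = -2532;  -7492 − 2532 = -10024;  -22360 − 10024 = -32384
-468 − 48 = -516;  -2532 − 516 = -3048;  -10024 − 3048 = -13072;  -32384 − 13072 = -45456
-516 − 48 = -564;  -3048 − 564 = -3612;  -13072 − 3612 = -16684;  -45456 − 16684 = -62140
-564 − 48 = -612;  -3612 − 612 = -4224;  -16684 − 4224 = -20908;  -62140 − 20908 = -83048
-612 − 48 = -660;  -4224 − 660 = -4884;  -20908 − 4884 = -25792;  -83048 − 25792 = -108840

-108840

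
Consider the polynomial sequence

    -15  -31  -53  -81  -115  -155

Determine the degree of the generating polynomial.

First differences: -16, -22, -28, -34, -40
Second differences: -6, -6, -6, -6
The second differences are constant, so the polynomial has degree 2.

2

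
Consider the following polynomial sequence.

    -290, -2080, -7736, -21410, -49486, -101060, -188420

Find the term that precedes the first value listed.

34

First differences: -1790  -5656  -13674  -28076  -51574  -87360
Second differences: -3866  -8018  -14402  -23498  -35786
Third differences: -4152  -6384  -9096  -12288
Fourth differences: -2232  -2712  -3192
Fifth differences: -480  -480
The fifth differences are constant at -480.
Work back: -2232 + 480 = -1752;  -4152 + 1752 = -2400;  -3866 + 2400 = -1466;  -1790 + 1466 = -324;  -290 + 324 = 34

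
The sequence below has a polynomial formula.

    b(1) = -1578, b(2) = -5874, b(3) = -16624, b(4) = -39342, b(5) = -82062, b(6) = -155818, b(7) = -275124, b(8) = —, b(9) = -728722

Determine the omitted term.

Using the first 7 terms:
Δ: -4296  -10750  -22718  -42720  -73756  -119306
Δ²: -6454  -11968  -20002  -31036  -45550
Δ³: -5514  -8034  -11034  -14514
Δ⁴: -2520  -3000  -3480
Δ⁵: -480  -480
Constant fifth difference = -480.
Extend forward: -3480 − 480 = -3960;  -14514 − 3960 = -18474;  -45550 − 18474 = -64024;  -119306 − 64024 = -183330;  -275124 − 183330 = -458454

-458454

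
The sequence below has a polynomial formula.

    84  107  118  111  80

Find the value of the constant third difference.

First differences: 23, 11, -7, -31
Second differences: -12, -18, -24
Third differences: -6, -6

-6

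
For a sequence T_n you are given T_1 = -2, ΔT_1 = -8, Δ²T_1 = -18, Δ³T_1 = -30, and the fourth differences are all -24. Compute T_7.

-1280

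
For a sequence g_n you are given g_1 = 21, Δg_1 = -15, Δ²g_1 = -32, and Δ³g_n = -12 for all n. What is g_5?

-279

Build the table forward from the leading diagonal:
D3: -12, -12, -12, -12, -12
D2: -32, -44, -56, -68, -80
D1: -15, -47, -91, -147, -215
g: 21, 6, -41, -132, -279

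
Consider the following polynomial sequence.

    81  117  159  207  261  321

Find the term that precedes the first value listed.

51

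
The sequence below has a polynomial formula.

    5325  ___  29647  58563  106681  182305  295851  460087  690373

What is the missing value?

13501

Using the last 7 terms:
D1: 28916, 48118, 75624, 113546, 164236, 230286
D2: 19202, 27506, 37922, 50690, 66050
D3: 8304, 10416, 12768, 15360
D4: 2112, 2352, 2592
D5: 240, 240
Constant fifth difference = 240.
Extend backward: 2112 − 240 = 1872;  8304 − 1872 = 6432;  19202 − 6432 = 12770;  28916 − 12770 = 16146;  29647 − 16146 = 13501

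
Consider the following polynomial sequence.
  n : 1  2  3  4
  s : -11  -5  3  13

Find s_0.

6  8  10
2  2
The second differences are constant at 2.
Work back: 6 − 2 = 4;  -11 − 4 = -15

-15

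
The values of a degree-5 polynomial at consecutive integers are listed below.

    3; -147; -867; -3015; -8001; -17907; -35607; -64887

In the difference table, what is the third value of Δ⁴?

-792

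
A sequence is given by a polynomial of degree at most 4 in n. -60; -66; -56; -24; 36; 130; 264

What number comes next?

444

First differences: -6 , 10 , 32 , 60 , 94 , 134
Second differences: 16 , 22 , 28 , 34 , 40
Third differences: 6 , 6 , 6 , 6
The third differences are constant (6).
40 + 6 = 46;  134 + 46 = 180;  264 + 180 = 444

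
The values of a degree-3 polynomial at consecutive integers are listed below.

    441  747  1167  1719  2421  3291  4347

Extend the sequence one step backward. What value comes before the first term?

306  420  552  702  870  1056
114  132  150  168  186
18  18  18  18
The third differences are constant at 18.
Work back: 114 − 18 = 96;  306 − 96 = 210;  441 − 210 = 231

231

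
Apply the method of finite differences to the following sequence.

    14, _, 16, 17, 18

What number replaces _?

15

Using the last 3 terms:
Δ: 1, 1
Constant first difference = 1.
Extend backward: 16 − 1 = 15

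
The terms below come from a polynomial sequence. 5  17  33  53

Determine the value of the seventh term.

137

12, 16, 20
4, 4
Constant second difference = 4, so extend:
20 + 4 = 24;  53 + 24 = 77
24 + 4 = 28;  77 + 28 = 105
28 + 4 = 32;  105 + 32 = 137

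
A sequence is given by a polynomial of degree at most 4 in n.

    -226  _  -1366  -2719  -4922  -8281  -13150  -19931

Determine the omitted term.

Using the last 6 terms:
Δ: -1353, -2203, -3359, -4869, -6781
Δ²: -850, -1156, -1510, -1912
Δ³: -306, -354, -402
Δ⁴: -48, -48
Constant fourth difference = -48.
Extend backward: -306 + 48 = -258;  -850 + 258 = -592;  -1353 + 592 = -761;  -1366 + 761 = -605

-605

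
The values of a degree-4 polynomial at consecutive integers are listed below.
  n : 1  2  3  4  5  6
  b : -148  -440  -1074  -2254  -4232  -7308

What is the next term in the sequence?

-11830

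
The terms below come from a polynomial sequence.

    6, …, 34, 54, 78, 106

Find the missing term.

18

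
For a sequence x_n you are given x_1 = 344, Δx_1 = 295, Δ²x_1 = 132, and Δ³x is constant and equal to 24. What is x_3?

Build the table forward from the leading diagonal:
D3: 24, 24, 24
D2: 132, 156, 180
D1: 295, 427, 583
x: 344, 639, 1066

1066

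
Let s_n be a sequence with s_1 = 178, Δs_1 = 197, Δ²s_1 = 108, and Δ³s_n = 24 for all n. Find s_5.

1710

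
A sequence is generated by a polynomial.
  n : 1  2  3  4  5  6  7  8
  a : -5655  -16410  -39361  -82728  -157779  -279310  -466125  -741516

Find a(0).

D1: -10755  -22951  -43367  -75051  -121531  -186815  -275391
D2: -12196  -20416  -31684  -46480  -65284  -88576
D3: -8220  -11268  -14796  -18804  -23292
D4: -3048  -3528  -4008  -4488
D5: -480  -480  -480
The fifth differences are constant at -480.
Work back: -3048 + 480 = -2568;  -8220 + 2568 = -5652;  -12196 + 5652 = -6544;  -10755 + 6544 = -4211;  -5655 + 4211 = -1444

-1444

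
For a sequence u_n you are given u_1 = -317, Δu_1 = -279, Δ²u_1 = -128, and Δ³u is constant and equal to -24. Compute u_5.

Build the table forward from the leading diagonal:
Δ³: -24  -24  -24  -24  -24
Δ²: -128  -152  -176  -200  -224
Δ: -279  -407  -559  -735  -935
u: -317  -596  -1003  -1562  -2297

-2297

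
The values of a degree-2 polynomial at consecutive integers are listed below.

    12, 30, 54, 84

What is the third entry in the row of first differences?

30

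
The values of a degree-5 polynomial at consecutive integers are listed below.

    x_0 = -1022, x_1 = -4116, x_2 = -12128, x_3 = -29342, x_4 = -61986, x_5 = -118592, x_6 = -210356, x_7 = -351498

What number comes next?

-559622

First differences: -3094, -8012, -17214, -32644, -56606, -91764, -141142
Second differences: -4918, -9202, -15430, -23962, -35158, -49378
Third differences: -4284, -6228, -8532, -11196, -14220
Fourth differences: -1944, -2304, -2664, -3024
Fifth differences: -360, -360, -360
The fifth differences are constant (-360).
-3024 − 360 = -3384;  -14220 − 3384 = -17604;  -49378 − 17604 = -66982;  -141142 − 66982 = -208124;  -351498 − 208124 = -559622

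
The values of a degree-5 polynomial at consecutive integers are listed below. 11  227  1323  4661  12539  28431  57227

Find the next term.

105473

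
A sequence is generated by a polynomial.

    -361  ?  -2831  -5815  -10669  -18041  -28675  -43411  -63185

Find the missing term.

-1165

Using the last 7 terms:
First differences: -2984  -4854  -7372  -10634  -14736  -19774
Second differences: -1870  -2518  -3262  -4102  -5038
Third differences: -648  -744  -840  -936
Fourth differences: -96  -96  -96
Constant fourth difference = -96.
Extend backward: -648 + 96 = -552;  -1870 + 552 = -1318;  -2984 + 1318 = -1666;  -2831 + 1666 = -1165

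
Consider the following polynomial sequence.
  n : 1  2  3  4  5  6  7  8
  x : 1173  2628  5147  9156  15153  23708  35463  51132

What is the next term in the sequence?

First differences: 1455, 2519, 4009, 5997, 8555, 11755, 15669
Second differences: 1064, 1490, 1988, 2558, 3200, 3914
Third differences: 426, 498, 570, 642, 714
Fourth differences: 72, 72, 72, 72
Constant fourth difference = 72, so extend:
714 + 72 = 786;  3914 + 786 = 4700;  15669 + 4700 = 20369;  51132 + 20369 = 71501

71501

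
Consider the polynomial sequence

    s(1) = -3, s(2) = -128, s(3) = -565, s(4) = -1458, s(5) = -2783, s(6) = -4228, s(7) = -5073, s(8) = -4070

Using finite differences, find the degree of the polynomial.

D1: -125, -437, -893, -1325, -1445, -845, 1003
D2: -312, -456, -432, -120, 600, 1848
D3: -144, 24, 312, 720, 1248
D4: 168, 288, 408, 528
D5: 120, 120, 120
The fifth differences are constant, so the polynomial has degree 5.

5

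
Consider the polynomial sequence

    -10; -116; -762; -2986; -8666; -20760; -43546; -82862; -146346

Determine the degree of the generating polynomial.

5

First differences: -106, -646, -2224, -5680, -12094, -22786, -39316, -63484
Second differences: -540, -1578, -3456, -6414, -10692, -16530, -24168
Third differences: -1038, -1878, -2958, -4278, -5838, -7638
Fourth differences: -840, -1080, -1320, -1560, -1800
Fifth differences: -240, -240, -240, -240
The fifth differences are constant, so the polynomial has degree 5.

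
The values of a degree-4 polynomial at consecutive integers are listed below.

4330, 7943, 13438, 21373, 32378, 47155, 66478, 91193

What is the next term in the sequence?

122218

D1: 3613, 5495, 7935, 11005, 14777, 19323, 24715
D2: 1882, 2440, 3070, 3772, 4546, 5392
D3: 558, 630, 702, 774, 846
D4: 72, 72, 72, 72
The fourth differences are constant (72).
846 + 72 = 918;  5392 + 918 = 6310;  24715 + 6310 = 31025;  91193 + 31025 = 122218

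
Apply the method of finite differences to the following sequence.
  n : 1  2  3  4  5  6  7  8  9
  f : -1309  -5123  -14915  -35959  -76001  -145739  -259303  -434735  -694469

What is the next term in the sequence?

-1065811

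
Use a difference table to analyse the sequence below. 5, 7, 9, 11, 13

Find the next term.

15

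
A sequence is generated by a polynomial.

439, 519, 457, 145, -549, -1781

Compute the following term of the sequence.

First differences: 80, -62, -312, -694, -1232
Second differences: -142, -250, -382, -538
Third differences: -108, -132, -156
Fourth differences: -24, -24
The fourth differences are constant (-24).
-156 − 24 = -180;  -538 − 180 = -718;  -1232 − 718 = -1950;  -1781 − 1950 = -3731

-3731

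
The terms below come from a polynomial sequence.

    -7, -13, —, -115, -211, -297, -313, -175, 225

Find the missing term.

-45

Using the last 6 terms:
Δ: -96, -86, -16, 138, 400
Δ²: 10, 70, 154, 262
Δ³: 60, 84, 108
Δ⁴: 24, 24
Constant fourth difference = 24.
Extend backward: 60 − 24 = 36;  10 − 36 = -26;  -96 + 26 = -70;  -115 + 70 = -45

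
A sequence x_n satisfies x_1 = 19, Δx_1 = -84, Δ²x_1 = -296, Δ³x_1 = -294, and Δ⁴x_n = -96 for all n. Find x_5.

Build the table forward from the leading diagonal:
Δ⁴: -96, -96, -96, -96, -96
Δ³: -294, -390, -486, -582, -678
Δ²: -296, -590, -980, -1466, -2048
Δ: -84, -380, -970, -1950, -3416
x: 19, -65, -445, -1415, -3365

-3365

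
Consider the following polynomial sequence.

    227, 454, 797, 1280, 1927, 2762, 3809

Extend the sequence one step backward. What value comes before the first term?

92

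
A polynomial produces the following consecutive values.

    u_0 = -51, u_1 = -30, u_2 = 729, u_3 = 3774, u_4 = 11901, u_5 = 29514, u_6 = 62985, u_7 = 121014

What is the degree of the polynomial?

21, 759, 3045, 8127, 17613, 33471, 58029
738, 2286, 5082, 9486, 15858, 24558
1548, 2796, 4404, 6372, 8700
1248, 1608, 1968, 2328
360, 360, 360
The fifth differences are constant, so the polynomial has degree 5.

5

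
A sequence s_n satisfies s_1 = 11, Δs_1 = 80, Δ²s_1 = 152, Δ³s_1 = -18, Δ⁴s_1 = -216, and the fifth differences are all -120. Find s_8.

-6947

Build the table forward from the leading diagonal:
D5: -120, -120, -120, -120, -120, -120, -120, -120
D4: -216, -336, -456, -576, -696, -816, -936, -1056
D3: -18, -234, -570, -1026, -1602, -2298, -3114, -4050
D2: 152, 134, -100, -670, -1696, -3298, -5596, -8710
D1: 80, 232, 366, 266, -404, -2100, -5398, -10994
s: 11, 91, 323, 689, 955, 551, -1549, -6947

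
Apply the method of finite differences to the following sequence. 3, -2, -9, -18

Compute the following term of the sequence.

Δ: -5, -7, -9
Δ²: -2, -2
Second differences constant at -2.
-9 − 2 = -11;  -18 − 11 = -29

-29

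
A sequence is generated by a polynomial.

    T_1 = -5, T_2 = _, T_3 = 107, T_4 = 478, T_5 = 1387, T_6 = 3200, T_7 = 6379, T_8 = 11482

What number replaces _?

Using the last 6 terms:
371  909  1813  3179  5103
538  904  1366  1924
366  462  558
96  96
Constant fourth difference = 96.
Extend backward: 366 − 96 = 270;  538 − 270 = 268;  371 − 268 = 103;  107 − 103 = 4

4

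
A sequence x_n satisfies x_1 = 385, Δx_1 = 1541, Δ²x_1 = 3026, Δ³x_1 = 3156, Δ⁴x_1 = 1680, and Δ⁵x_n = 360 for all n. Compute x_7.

Build the table forward from the leading diagonal:
Δ⁵: 360, 360, 360, 360, 360, 360, 360
Δ⁴: 1680, 2040, 2400, 2760, 3120, 3480, 3840
Δ³: 3156, 4836, 6876, 9276, 12036, 15156, 18636
Δ²: 3026, 6182, 11018, 17894, 27170, 39206, 54362
Δ: 1541, 4567, 10749, 21767, 39661, 66831, 106037
x: 385, 1926, 6493, 17242, 39009, 78670, 145501

145501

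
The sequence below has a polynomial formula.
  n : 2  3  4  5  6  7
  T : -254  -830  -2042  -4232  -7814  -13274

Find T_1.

-44

First differences: -576, -1212, -2190, -3582, -5460
Second differences: -636, -978, -1392, -1878
Third differences: -342, -414, -486
Fourth differences: -72, -72
The fourth differences are constant at -72.
Work back: -342 + 72 = -270;  -636 + 270 = -366;  -576 + 366 = -210;  -254 + 210 = -44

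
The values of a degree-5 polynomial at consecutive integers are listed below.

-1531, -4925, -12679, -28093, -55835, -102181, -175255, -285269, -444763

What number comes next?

First differences: -3394 , -7754 , -15414 , -27742 , -46346 , -73074 , -110014 , -159494
Second differences: -4360 , -7660 , -12328 , -18604 , -26728 , -36940 , -49480
Third differences: -3300 , -4668 , -6276 , -8124 , -10212 , -12540
Fourth differences: -1368 , -1608 , -1848 , -2088 , -2328
Fifth differences: -240 , -240 , -240 , -240
The fifth differences are constant (-240).
-2328 − 240 = -2568;  -12540 − 2568 = -15108;  -49480 − 15108 = -64588;  -159494 − 64588 = -224082;  -444763 − 224082 = -668845

-668845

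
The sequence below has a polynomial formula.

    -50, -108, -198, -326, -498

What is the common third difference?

-6

First differences: -58, -90, -128, -172
Second differences: -32, -38, -44
Third differences: -6, -6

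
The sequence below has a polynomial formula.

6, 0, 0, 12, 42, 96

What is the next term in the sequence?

180

-6 , 0 , 12 , 30 , 54
6 , 12 , 18 , 24
6 , 6 , 6
Third differences constant at 6.
24 + 6 = 30;  54 + 30 = 84;  96 + 84 = 180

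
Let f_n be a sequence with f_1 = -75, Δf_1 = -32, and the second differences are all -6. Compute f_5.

-239

Build the table forward from the leading diagonal:
Second differences: -6  -6  -6  -6  -6
First differences: -32  -38  -44  -50  -56
f: -75  -107  -145  -189  -239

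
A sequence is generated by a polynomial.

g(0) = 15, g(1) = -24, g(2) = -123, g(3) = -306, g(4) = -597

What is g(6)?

-39 , -99 , -183 , -291
-60 , -84 , -108
-24 , -24
The third differences are constant (-24).
-108 − 24 = -132;  -291 − 132 = -423;  -597 − 423 = -1020
-132 − 24 = -156;  -423 − 156 = -579;  -1020 − 579 = -1599

-1599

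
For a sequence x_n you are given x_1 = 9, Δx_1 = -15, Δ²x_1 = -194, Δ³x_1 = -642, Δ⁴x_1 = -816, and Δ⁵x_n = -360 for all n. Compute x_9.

-118775

Build the table forward from the leading diagonal:
Δ⁵: -360, -360, -360, -360, -360, -360, -360, -360, -360
Δ⁴: -816, -1176, -1536, -1896, -2256, -2616, -2976, -3336, -3696
Δ³: -642, -1458, -2634, -4170, -6066, -8322, -10938, -13914, -17250
Δ²: -194, -836, -2294, -4928, -9098, -15164, -23486, -34424, -48338
Δ: -15, -209, -1045, -3339, -8267, -17365, -32529, -56015, -90439
x: 9, -6, -215, -1260, -4599, -12866, -30231, -62760, -118775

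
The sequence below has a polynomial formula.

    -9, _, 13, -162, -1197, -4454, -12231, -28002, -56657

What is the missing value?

-6

Using the last 7 terms:
First differences: -175, -1035, -3257, -7777, -15771, -28655
Second differences: -860, -2222, -4520, -7994, -12884
Third differences: -1362, -2298, -3474, -4890
Fourth differences: -936, -1176, -1416
Fifth differences: -240, -240
Constant fifth difference = -240.
Extend backward: -936 + 240 = -696;  -1362 + 696 = -666;  -860 + 666 = -194;  -175 + 194 = 19;  13 − 19 = -6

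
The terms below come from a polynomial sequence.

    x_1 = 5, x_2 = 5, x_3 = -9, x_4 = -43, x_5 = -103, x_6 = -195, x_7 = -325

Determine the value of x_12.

First differences: 0  -14  -34  -60  -92  -130
Second differences: -14  -20  -26  -32  -38
Third differences: -6  -6  -6  -6
Constant third difference = -6, so extend:
-38 − 6 = -44;  -130 − 44 = -174;  -325 − 174 = -499
-44 − 6 = -50;  -174 − 50 = -224;  -499 − 224 = -723
-50 − 6 = -56;  -224 − 56 = -280;  -723 − 280 = -1003
-56 − 6 = -62;  -280 − 62 = -342;  -1003 − 342 = -1345
-62 − 6 = -68;  -342 − 68 = -410;  -1345 − 410 = -1755

-1755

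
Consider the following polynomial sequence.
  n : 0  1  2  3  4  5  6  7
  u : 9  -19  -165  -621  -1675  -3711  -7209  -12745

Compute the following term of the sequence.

-20991

-28, -146, -456, -1054, -2036, -3498, -5536
-118, -310, -598, -982, -1462, -2038
-192, -288, -384, -480, -576
-96, -96, -96, -96
The fourth differences are constant (-96).
-576 − 96 = -672;  -2038 − 672 = -2710;  -5536 − 2710 = -8246;  -12745 − 8246 = -20991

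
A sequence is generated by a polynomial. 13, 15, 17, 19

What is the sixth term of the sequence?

23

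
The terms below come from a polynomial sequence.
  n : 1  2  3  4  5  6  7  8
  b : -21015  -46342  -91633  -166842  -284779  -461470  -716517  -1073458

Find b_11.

-3057625

D1: -25327, -45291, -75209, -117937, -176691, -255047, -356941
D2: -19964, -29918, -42728, -58754, -78356, -101894
D3: -9954, -12810, -16026, -19602, -23538
D4: -2856, -3216, -3576, -3936
D5: -360, -360, -360
Constant fifth difference = -360, so extend:
-3936 − 360 = -4296;  -23538 − 4296 = -27834;  -101894 − 27834 = -129728;  -356941 − 129728 = -486669;  -1073458 − 486669 = -1560127
-4296 − 360 = -4656;  -27834 − 4656 = -32490;  -129728 − 32490 = -162218;  -486669 − 162218 = -648887;  -1560127 − 648887 = -2209014
-4656 − 360 = -5016;  -32490 − 5016 = -37506;  -162218 − 37506 = -199724;  -648887 − 199724 = -848611;  -2209014 − 848611 = -3057625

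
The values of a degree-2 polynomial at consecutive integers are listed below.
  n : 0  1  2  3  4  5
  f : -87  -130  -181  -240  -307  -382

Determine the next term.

-465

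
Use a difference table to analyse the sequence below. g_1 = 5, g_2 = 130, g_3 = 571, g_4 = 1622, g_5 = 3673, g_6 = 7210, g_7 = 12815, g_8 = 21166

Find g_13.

First differences: 125  441  1051  2051  3537  5605  8351
Second differences: 316  610  1000  1486  2068  2746
Third differences: 294  390  486  582  678
Fourth differences: 96  96  96  96
Fourth differences constant at 96.
678 + 96 = 774;  2746 + 774 = 3520;  8351 + 3520 = 11871;  21166 + 11871 = 33037
774 + 96 = 870;  3520 + 870 = 4390;  11871 + 4390 = 16261;  33037 + 16261 = 49298
870 + 96 = 966;  4390 + 966 = 5356;  16261 + 5356 = 21617;  49298 + 21617 = 70915
966 + 96 = 1062;  5356 + 1062 = 6418;  21617 + 6418 = 28035;  70915 + 28035 = 98950
1062 + 96 = 1158;  6418 + 1158 = 7576;  28035 + 7576 = 35611;  98950 + 35611 = 134561

134561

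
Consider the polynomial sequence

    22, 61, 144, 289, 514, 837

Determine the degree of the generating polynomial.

3

Δ: 39, 83, 145, 225, 323
Δ²: 44, 62, 80, 98
Δ³: 18, 18, 18
The third differences are constant, so the polynomial has degree 3.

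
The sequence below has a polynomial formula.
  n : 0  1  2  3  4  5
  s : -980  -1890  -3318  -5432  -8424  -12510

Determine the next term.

-17930

D1: -910 , -1428 , -2114 , -2992 , -4086
D2: -518 , -686 , -878 , -1094
D3: -168 , -192 , -216
D4: -24 , -24
Constant fourth difference = -24, so extend:
-216 − 24 = -240;  -1094 − 240 = -1334;  -4086 − 1334 = -5420;  -12510 − 5420 = -17930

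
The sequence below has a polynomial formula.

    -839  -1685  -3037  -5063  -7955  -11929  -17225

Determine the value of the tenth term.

-43805

D1: -846 , -1352 , -2026 , -2892 , -3974 , -5296
D2: -506 , -674 , -866 , -1082 , -1322
D3: -168 , -192 , -216 , -240
D4: -24 , -24 , -24
Fourth differences constant at -24.
-240 − 24 = -264;  -1322 − 264 = -1586;  -5296 − 1586 = -6882;  -17225 − 6882 = -24107
-264 − 24 = -288;  -1586 − 288 = -1874;  -6882 − 1874 = -8756;  -24107 − 8756 = -32863
-288 − 24 = -312;  -1874 − 312 = -2186;  -8756 − 2186 = -10942;  -32863 − 10942 = -43805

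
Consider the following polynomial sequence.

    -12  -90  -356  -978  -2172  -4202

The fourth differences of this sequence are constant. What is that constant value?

-48

D1: -78, -266, -622, -1194, -2030
D2: -188, -356, -572, -836
D3: -168, -216, -264
D4: -48, -48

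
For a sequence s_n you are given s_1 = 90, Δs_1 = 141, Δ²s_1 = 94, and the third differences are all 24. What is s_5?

1314

Build the table forward from the leading diagonal:
Third differences: 24  24  24  24  24
Second differences: 94  118  142  166  190
First differences: 141  235  353  495  661
s: 90  231  466  819  1314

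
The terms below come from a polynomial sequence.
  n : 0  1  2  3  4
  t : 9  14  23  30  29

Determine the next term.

14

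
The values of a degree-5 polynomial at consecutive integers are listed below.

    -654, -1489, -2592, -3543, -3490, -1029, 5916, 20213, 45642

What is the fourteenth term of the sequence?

551027

First differences: -835, -1103, -951, 53, 2461, 6945, 14297, 25429
Second differences: -268, 152, 1004, 2408, 4484, 7352, 11132
Third differences: 420, 852, 1404, 2076, 2868, 3780
Fourth differences: 432, 552, 672, 792, 912
Fifth differences: 120, 120, 120, 120
Constant fifth difference = 120, so extend:
912 + 120 = 1032;  3780 + 1032 = 4812;  11132 + 4812 = 15944;  25429 + 15944 = 41373;  45642 + 41373 = 87015
1032 + 120 = 1152;  4812 + 1152 = 5964;  15944 + 5964 = 21908;  41373 + 21908 = 63281;  87015 + 63281 = 150296
1152 + 120 = 1272;  5964 + 1272 = 7236;  21908 + 7236 = 29144;  63281 + 29144 = 92425;  150296 + 92425 = 242721
1272 + 120 = 1392;  7236 + 1392 = 8628;  29144 + 8628 = 37772;  92425 + 37772 = 130197;  242721 + 130197 = 372918
1392 + 120 = 1512;  8628 + 1512 = 10140;  37772 + 10140 = 47912;  130197 + 47912 = 178109;  372918 + 178109 = 551027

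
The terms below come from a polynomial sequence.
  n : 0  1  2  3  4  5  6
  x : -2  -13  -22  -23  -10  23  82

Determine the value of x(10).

Δ: -11, -9, -1, 13, 33, 59
Δ²: 2, 8, 14, 20, 26
Δ³: 6, 6, 6, 6
The third differences are constant (6).
26 + 6 = 32;  59 + 32 = 91;  82 + 91 = 173
32 + 6 = 38;  91 + 38 = 129;  173 + 129 = 302
38 + 6 = 44;  129 + 44 = 173;  302 + 173 = 475
44 + 6 = 50;  173 + 50 = 223;  475 + 223 = 698

698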